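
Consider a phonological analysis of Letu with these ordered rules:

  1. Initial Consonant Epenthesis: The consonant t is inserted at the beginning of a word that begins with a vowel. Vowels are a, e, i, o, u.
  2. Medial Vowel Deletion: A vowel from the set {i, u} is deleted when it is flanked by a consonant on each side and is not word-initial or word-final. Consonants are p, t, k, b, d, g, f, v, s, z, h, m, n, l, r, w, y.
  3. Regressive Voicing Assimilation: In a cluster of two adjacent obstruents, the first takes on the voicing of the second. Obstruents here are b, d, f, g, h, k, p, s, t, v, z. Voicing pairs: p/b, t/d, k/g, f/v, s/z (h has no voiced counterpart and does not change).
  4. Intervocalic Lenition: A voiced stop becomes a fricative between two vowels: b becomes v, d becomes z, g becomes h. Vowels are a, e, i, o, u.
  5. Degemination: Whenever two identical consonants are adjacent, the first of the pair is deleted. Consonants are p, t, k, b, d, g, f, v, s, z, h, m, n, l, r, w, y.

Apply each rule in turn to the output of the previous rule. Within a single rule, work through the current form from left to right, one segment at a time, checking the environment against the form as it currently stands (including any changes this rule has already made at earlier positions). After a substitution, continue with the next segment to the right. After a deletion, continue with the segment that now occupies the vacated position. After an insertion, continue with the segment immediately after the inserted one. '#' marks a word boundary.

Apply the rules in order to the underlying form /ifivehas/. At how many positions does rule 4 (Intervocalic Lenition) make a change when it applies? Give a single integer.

1 Initial Consonant Epenthesis: [ifivehas] → [tifivehas]
2 Medial Vowel Deletion: [tifivehas] → [tfvehas]
3 Regressive Voicing Assimilation: [tfvehas] → [tvvehas]
4 Intervocalic Lenition: no change — [tvvehas]
5 Degemination: [tvvehas] → [tvehas]
Rule 4 changed 0 position(s).

0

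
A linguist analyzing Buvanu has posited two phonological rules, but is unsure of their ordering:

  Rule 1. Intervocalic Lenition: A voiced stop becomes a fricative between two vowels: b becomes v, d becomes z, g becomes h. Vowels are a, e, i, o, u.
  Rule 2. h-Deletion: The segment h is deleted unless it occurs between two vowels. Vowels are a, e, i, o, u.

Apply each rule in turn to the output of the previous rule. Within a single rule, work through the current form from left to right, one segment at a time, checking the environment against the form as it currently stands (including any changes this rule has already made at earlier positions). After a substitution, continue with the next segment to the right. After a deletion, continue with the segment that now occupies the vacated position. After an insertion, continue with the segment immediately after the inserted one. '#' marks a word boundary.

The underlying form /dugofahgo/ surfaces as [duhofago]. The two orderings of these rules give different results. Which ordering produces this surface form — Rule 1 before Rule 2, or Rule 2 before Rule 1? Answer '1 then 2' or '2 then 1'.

Order 1 then 2:
  1 Intervocalic Lenition: [dugofahgo] → [duhofahgo]
  2 h-Deletion: [duhofahgo] → [duhofago]
  result: [duhofago]
Order 2 then 1:
  2 h-Deletion: [dugofahgo] → [dugofago]
  1 Intervocalic Lenition: [dugofago] → [duhofaho]
  result: [duhofaho]

1 then 2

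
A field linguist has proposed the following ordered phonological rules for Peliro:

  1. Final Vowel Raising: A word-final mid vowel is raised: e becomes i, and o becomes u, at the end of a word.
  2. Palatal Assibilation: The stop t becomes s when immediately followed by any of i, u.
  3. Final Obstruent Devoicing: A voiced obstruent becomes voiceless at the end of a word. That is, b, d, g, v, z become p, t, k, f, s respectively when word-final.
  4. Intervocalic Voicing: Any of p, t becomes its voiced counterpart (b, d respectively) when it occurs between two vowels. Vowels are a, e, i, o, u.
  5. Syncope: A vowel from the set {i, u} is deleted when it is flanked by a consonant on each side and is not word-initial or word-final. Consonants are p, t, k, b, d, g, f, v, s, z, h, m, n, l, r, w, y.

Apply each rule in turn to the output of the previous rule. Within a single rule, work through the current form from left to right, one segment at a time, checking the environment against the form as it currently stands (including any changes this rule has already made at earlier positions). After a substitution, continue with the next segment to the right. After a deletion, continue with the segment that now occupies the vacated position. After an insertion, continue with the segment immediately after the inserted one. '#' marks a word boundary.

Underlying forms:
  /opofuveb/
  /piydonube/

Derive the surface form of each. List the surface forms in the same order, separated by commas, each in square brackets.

/opofuveb/:
  1 Final Vowel Raising: no change — [opofuveb]
  2 Palatal Assibilation: no change — [opofuveb]
  3 Final Obstruent Devoicing: [opofuveb] → [opofuvep]
  4 Intervocalic Voicing: [opofuvep] → [obofuvep]
  5 Syncope: [obofuvep] → [obofvep]
/piydonube/:
  1 Final Vowel Raising: [piydonube] → [piydonubi]
  2 Palatal Assibilation: no change — [piydonubi]
  3 Final Obstruent Devoicing: no change — [piydonubi]
  4 Intervocalic Voicing: no change — [piydonubi]
  5 Syncope: [piydonubi] → [pydonbi]

[obofvep], [pydonbi]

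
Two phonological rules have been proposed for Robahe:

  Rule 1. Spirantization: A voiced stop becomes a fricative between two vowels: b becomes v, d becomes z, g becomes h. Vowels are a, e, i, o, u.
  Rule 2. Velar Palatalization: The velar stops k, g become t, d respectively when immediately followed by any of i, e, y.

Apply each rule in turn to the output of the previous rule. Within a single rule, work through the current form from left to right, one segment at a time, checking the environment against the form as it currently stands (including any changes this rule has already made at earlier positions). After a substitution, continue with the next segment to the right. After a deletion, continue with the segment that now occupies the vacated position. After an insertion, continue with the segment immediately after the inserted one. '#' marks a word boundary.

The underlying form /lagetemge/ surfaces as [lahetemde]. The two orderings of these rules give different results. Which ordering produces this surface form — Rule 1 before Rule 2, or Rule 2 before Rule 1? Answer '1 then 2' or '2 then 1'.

Order 1 then 2:
  1 Spirantization: [lagetemge] → [lahetemge]
  2 Velar Palatalization: [lahetemge] → [lahetemde]
  result: [lahetemde]
Order 2 then 1:
  2 Velar Palatalization: [lagetemge] → [ladetemde]
  1 Spirantization: [ladetemde] → [lazetemde]
  result: [lazetemde]

1 then 2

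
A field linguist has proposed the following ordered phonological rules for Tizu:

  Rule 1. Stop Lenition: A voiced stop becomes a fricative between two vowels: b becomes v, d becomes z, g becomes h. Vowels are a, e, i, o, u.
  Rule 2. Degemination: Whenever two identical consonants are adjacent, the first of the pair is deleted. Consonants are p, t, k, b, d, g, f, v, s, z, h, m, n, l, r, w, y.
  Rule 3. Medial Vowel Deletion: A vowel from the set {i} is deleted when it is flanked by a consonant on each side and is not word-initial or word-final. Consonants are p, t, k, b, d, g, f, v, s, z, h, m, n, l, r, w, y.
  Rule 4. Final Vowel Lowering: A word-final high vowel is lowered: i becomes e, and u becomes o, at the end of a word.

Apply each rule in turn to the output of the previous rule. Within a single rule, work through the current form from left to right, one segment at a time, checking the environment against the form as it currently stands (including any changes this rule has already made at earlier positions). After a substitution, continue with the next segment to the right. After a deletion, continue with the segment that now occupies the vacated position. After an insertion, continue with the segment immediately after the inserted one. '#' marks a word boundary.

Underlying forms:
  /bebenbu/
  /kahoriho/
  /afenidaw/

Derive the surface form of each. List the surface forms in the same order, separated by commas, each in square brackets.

/bebenbu/:
  Rule 1 Stop Lenition: [bebenbu] → [bevenbu]
  Rule 2 Degemination: no change — [bevenbu]
  Rule 3 Medial Vowel Deletion: no change — [bevenbu]
  Rule 4 Final Vowel Lowering: [bevenbu] → [bevenbo]
/kahoriho/:
  Rule 1 Stop Lenition: no change — [kahoriho]
  Rule 2 Degemination: no change — [kahoriho]
  Rule 3 Medial Vowel Deletion: [kahoriho] → [kahorho]
  Rule 4 Final Vowel Lowering: no change — [kahorho]
/afenidaw/:
  Rule 1 Stop Lenition: [afenidaw] → [afenizaw]
  Rule 2 Degemination: no change — [afenizaw]
  Rule 3 Medial Vowel Deletion: [afenizaw] → [afenzaw]
  Rule 4 Final Vowel Lowering: no change — [afenzaw]

[bevenbo], [kahorho], [afenzaw]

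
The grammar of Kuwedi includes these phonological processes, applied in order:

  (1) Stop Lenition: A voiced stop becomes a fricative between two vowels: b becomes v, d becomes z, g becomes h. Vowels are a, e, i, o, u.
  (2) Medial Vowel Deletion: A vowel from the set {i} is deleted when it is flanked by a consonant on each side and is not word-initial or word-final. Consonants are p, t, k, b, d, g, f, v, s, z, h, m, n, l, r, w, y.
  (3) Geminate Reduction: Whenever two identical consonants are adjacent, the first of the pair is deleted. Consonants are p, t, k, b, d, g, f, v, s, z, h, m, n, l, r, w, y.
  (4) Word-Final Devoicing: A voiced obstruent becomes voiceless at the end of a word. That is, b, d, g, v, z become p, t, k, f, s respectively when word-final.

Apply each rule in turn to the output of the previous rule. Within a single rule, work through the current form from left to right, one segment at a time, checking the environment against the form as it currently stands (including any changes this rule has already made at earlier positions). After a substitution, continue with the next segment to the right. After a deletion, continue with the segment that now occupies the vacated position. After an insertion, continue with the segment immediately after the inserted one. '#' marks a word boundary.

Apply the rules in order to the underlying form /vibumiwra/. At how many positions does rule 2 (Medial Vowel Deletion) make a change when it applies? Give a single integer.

(1) Stop Lenition: [vibumiwra] → [vivumiwra]
(2) Medial Vowel Deletion: [vivumiwra] → [vvumwra]
(3) Geminate Reduction: [vvumwra] → [vumwra]
(4) Word-Final Devoicing: no change — [vumwra]
Rule 2 changed 2 position(s).

2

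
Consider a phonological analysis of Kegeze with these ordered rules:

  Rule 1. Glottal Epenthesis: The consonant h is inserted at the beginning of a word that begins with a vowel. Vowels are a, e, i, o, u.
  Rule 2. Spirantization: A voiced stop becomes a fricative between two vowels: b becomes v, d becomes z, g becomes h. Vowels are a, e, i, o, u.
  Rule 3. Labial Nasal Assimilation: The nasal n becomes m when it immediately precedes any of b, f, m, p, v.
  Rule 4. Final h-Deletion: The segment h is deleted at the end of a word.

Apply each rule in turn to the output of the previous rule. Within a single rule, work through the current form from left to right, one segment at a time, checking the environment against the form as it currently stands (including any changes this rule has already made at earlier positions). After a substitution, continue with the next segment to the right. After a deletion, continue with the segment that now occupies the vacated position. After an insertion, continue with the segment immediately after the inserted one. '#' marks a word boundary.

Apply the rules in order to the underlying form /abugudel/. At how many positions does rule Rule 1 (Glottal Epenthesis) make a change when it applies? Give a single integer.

1

Rule 1 Glottal Epenthesis: [abugudel] → [habugudel]
Rule 2 Spirantization: [habugudel] → [havuhuzel]
Rule 3 Labial Nasal Assimilation: no change — [havuhuzel]
Rule 4 Final h-Deletion: no change — [havuhuzel]
Rule Rule 1 changed 1 position(s).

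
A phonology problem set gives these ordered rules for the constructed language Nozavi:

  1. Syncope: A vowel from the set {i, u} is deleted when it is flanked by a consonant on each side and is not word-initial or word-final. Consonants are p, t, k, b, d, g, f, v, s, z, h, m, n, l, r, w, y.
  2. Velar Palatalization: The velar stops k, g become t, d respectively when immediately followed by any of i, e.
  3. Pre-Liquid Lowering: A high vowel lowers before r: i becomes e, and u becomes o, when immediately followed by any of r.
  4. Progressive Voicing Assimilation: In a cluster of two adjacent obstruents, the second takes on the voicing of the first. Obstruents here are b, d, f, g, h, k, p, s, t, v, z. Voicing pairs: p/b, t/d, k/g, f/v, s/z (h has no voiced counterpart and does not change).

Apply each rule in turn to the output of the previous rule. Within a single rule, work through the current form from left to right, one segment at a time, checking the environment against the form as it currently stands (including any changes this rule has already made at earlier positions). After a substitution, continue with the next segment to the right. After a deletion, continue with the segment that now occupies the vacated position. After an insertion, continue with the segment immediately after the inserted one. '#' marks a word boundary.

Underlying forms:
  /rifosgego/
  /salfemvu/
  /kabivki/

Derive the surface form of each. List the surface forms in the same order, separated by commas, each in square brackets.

[rfostego], [salfemvu], [kabvdi]

/rifosgego/:
  1 Syncope: [rifosgego] → [rfosgego]
  2 Velar Palatalization: [rfosgego] → [rfosdego]
  3 Pre-Liquid Lowering: no change — [rfosdego]
  4 Progressive Voicing Assimilation: [rfosdego] → [rfostego]
/salfemvu/:
  1 Syncope: no change — [salfemvu]
  2 Velar Palatalization: no change — [salfemvu]
  3 Pre-Liquid Lowering: no change — [salfemvu]
  4 Progressive Voicing Assimilation: no change — [salfemvu]
/kabivki/:
  1 Syncope: [kabivki] → [kabvki]
  2 Velar Palatalization: [kabvki] → [kabvti]
  3 Pre-Liquid Lowering: no change — [kabvti]
  4 Progressive Voicing Assimilation: [kabvti] → [kabvdi]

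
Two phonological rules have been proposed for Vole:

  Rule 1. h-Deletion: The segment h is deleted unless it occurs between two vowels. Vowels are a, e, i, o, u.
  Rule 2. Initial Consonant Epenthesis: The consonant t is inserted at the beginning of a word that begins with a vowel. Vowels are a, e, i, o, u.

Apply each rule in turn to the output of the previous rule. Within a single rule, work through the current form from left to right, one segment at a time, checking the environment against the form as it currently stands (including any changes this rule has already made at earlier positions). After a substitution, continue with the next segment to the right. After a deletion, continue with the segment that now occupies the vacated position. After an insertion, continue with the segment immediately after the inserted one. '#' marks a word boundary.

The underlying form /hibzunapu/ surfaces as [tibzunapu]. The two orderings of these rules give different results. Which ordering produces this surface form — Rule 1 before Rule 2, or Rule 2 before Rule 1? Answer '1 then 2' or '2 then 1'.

Order 1 then 2:
  1 h-Deletion: [hibzunapu] → [ibzunapu]
  2 Initial Consonant Epenthesis: [ibzunapu] → [tibzunapu]
  result: [tibzunapu]
Order 2 then 1:
  2 Initial Consonant Epenthesis: no change — [hibzunapu]
  1 h-Deletion: [hibzunapu] → [ibzunapu]
  result: [ibzunapu]

1 then 2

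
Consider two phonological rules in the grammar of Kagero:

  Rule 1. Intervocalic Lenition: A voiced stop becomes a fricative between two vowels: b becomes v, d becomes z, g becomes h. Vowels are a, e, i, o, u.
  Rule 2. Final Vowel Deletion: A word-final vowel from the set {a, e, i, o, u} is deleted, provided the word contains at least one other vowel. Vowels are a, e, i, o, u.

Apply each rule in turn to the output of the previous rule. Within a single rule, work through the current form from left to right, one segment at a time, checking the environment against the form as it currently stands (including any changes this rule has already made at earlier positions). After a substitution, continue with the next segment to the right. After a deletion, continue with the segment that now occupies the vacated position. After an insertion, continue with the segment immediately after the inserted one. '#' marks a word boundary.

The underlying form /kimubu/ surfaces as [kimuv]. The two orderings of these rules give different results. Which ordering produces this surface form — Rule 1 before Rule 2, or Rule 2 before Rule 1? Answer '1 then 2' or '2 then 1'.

1 then 2

Order 1 then 2:
  1 Intervocalic Lenition: [kimubu] → [kimuvu]
  2 Final Vowel Deletion: [kimuvu] → [kimuv]
  result: [kimuv]
Order 2 then 1:
  2 Final Vowel Deletion: [kimubu] → [kimub]
  1 Intervocalic Lenition: no change — [kimub]
  result: [kimub]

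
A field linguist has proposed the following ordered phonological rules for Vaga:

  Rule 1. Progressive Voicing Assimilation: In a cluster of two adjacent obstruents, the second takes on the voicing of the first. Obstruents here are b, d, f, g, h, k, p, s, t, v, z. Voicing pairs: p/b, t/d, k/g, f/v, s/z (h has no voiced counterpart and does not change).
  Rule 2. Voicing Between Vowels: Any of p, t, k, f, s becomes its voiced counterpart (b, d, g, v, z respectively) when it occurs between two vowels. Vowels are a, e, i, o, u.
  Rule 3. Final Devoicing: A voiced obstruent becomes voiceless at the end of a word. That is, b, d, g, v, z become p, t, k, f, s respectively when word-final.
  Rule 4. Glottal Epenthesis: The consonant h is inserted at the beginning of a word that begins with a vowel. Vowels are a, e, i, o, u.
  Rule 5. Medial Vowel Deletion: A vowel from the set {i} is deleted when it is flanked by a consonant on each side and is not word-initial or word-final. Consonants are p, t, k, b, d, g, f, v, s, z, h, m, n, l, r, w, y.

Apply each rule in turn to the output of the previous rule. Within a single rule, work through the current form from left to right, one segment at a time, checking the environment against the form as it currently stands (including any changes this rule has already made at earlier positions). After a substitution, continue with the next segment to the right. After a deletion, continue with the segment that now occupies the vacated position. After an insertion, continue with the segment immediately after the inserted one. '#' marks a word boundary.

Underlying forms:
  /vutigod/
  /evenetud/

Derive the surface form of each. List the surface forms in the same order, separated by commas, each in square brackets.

/vutigod/:
  Rule 1 Progressive Voicing Assimilation: no change — [vutigod]
  Rule 2 Voicing Between Vowels: [vutigod] → [vudigod]
  Rule 3 Final Devoicing: [vudigod] → [vudigot]
  Rule 4 Glottal Epenthesis: no change — [vudigot]
  Rule 5 Medial Vowel Deletion: [vudigot] → [vudgot]
/evenetud/:
  Rule 1 Progressive Voicing Assimilation: no change — [evenetud]
  Rule 2 Voicing Between Vowels: [evenetud] → [evenedud]
  Rule 3 Final Devoicing: [evenedud] → [evenedut]
  Rule 4 Glottal Epenthesis: [evenedut] → [hevenedut]
  Rule 5 Medial Vowel Deletion: no change — [hevenedut]

[vudgot], [hevenedut]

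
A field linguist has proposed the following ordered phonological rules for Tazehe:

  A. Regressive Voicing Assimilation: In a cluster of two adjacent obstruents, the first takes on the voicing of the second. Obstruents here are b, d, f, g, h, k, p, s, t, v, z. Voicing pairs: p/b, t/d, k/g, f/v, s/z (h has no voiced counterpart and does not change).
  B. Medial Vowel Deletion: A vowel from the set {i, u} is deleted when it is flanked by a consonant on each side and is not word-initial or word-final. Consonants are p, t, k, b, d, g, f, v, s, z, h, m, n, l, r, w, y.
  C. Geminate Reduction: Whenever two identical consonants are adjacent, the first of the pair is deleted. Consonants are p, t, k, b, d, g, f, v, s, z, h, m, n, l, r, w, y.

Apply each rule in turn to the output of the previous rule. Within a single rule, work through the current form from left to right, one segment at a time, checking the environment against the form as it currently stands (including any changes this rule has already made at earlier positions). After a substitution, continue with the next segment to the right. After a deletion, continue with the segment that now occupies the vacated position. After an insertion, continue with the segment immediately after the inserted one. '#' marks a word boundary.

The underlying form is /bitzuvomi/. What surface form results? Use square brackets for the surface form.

A Regressive Voicing Assimilation: [bitzuvomi] → [bidzuvomi]
B Medial Vowel Deletion: [bidzuvomi] → [bdzvomi]
C Geminate Reduction: no change — [bdzvomi]

[bdzvomi]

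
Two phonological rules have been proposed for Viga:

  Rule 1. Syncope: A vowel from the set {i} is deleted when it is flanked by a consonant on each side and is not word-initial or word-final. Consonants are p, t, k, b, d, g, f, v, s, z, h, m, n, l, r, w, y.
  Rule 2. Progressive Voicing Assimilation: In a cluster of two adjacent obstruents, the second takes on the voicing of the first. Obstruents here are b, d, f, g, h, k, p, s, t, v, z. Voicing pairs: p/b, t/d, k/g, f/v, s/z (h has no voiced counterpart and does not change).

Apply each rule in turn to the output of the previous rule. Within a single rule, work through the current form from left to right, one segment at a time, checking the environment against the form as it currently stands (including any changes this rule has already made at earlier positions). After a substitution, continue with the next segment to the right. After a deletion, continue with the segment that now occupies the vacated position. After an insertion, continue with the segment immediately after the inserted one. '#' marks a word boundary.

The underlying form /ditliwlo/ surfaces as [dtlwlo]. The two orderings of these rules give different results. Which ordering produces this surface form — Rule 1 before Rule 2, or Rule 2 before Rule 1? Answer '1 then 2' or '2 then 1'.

2 then 1

Order 1 then 2:
  1 Syncope: [ditliwlo] → [dtlwlo]
  2 Progressive Voicing Assimilation: [dtlwlo] → [ddlwlo]
  result: [ddlwlo]
Order 2 then 1:
  2 Progressive Voicing Assimilation: no change — [ditliwlo]
  1 Syncope: [ditliwlo] → [dtlwlo]
  result: [dtlwlo]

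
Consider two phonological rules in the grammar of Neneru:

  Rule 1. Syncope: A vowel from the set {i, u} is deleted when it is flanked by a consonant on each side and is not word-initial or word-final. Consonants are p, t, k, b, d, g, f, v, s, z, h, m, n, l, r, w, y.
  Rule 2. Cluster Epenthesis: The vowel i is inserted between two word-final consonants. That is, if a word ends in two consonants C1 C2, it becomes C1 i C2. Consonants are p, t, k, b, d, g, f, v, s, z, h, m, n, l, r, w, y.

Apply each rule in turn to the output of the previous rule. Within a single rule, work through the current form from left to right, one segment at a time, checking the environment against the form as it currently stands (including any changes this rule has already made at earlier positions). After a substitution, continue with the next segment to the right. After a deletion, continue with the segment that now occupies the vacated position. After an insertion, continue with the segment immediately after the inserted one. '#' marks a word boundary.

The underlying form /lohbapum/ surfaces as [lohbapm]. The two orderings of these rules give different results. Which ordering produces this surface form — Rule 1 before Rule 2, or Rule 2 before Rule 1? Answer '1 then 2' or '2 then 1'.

Order 1 then 2:
  1 Syncope: [lohbapum] → [lohbapm]
  2 Cluster Epenthesis: [lohbapm] → [lohbapim]
  result: [lohbapim]
Order 2 then 1:
  2 Cluster Epenthesis: no change — [lohbapum]
  1 Syncope: [lohbapum] → [lohbapm]
  result: [lohbapm]

2 then 1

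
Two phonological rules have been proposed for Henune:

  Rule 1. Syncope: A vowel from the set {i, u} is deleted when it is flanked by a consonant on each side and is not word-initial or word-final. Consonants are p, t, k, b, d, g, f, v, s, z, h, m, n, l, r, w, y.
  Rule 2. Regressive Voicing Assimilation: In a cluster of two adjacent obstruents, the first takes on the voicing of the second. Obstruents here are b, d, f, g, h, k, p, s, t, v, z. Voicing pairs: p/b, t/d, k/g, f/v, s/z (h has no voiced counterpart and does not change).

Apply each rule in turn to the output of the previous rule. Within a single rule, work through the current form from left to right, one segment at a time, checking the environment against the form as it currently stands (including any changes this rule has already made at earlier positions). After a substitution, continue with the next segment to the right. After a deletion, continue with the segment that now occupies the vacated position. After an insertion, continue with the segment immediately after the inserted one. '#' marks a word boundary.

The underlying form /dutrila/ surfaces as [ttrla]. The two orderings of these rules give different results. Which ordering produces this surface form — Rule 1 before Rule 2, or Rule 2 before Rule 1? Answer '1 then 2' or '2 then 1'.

Order 1 then 2:
  1 Syncope: [dutrila] → [dtrla]
  2 Regressive Voicing Assimilation: [dtrla] → [ttrla]
  result: [ttrla]
Order 2 then 1:
  2 Regressive Voicing Assimilation: no change — [dutrila]
  1 Syncope: [dutrila] → [dtrla]
  result: [dtrla]

1 then 2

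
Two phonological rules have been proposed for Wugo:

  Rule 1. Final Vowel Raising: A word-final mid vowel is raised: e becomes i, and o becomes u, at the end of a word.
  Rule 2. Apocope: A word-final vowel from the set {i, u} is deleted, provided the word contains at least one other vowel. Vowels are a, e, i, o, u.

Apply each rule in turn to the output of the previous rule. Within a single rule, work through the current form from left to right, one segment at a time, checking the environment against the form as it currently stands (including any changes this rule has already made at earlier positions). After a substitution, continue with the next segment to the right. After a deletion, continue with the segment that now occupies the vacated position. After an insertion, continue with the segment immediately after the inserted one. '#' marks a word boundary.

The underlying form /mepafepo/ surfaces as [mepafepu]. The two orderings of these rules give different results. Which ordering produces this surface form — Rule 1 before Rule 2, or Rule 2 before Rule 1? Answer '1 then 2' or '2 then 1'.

2 then 1

Order 1 then 2:
  1 Final Vowel Raising: [mepafepo] → [mepafepu]
  2 Apocope: [mepafepu] → [mepafep]
  result: [mepafep]
Order 2 then 1:
  2 Apocope: no change — [mepafepo]
  1 Final Vowel Raising: [mepafepo] → [mepafepu]
  result: [mepafepu]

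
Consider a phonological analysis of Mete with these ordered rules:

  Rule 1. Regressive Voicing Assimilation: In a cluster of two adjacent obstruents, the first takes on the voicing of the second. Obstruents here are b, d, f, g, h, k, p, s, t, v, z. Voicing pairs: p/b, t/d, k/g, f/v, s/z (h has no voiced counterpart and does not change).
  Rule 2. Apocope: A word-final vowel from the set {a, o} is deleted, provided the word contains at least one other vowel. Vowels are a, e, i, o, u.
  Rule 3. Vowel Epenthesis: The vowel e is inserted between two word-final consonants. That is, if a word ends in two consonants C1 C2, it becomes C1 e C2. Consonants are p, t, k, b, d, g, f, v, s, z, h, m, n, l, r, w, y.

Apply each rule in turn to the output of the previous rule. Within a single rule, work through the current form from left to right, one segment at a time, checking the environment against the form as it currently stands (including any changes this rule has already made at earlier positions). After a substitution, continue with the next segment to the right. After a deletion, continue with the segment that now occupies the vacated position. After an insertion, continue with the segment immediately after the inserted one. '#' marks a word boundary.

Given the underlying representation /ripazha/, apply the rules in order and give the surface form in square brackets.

[ripaseh]

Rule 1 Regressive Voicing Assimilation: [ripazha] → [ripasha]
Rule 2 Apocope: [ripasha] → [ripash]
Rule 3 Vowel Epenthesis: [ripash] → [ripaseh]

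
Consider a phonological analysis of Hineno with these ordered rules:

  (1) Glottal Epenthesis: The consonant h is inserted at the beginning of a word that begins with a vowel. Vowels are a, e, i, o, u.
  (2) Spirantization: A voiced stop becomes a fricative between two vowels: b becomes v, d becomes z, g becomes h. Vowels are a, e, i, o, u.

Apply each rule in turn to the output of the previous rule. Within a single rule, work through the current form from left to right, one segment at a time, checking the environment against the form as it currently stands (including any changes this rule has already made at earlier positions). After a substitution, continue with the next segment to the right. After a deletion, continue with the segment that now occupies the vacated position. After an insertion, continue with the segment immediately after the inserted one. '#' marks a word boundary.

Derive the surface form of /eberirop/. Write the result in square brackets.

(1) Glottal Epenthesis: [eberirop] → [heberirop]
(2) Spirantization: [heberirop] → [heverirop]

[heverirop]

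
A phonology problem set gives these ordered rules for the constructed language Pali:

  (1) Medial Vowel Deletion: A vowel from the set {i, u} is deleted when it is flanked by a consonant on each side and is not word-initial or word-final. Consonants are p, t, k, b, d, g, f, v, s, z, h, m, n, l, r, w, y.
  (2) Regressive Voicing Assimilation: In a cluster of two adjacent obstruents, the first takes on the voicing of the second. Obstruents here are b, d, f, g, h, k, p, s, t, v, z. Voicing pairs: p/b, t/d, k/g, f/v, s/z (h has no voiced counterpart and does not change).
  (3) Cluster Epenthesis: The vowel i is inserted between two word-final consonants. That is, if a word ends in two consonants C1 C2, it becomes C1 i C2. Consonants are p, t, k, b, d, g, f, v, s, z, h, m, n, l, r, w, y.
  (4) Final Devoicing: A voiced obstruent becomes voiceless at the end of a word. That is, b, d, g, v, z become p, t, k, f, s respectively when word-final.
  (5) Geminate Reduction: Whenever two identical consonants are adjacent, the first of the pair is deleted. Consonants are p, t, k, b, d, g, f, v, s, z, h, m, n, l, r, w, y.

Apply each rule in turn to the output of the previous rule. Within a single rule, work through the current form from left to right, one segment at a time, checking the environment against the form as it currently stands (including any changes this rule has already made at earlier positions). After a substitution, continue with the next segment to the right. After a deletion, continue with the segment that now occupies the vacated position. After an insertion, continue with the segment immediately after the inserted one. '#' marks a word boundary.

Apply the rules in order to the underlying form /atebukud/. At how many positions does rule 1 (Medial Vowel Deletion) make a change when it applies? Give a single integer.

2

(1) Medial Vowel Deletion: [atebukud] → [atebkd]
(2) Regressive Voicing Assimilation: [atebkd] → [atepgd]
(3) Cluster Epenthesis: [atepgd] → [atepgid]
(4) Final Devoicing: [atepgid] → [atepgit]
(5) Geminate Reduction: no change — [atepgit]
Rule 1 changed 2 position(s).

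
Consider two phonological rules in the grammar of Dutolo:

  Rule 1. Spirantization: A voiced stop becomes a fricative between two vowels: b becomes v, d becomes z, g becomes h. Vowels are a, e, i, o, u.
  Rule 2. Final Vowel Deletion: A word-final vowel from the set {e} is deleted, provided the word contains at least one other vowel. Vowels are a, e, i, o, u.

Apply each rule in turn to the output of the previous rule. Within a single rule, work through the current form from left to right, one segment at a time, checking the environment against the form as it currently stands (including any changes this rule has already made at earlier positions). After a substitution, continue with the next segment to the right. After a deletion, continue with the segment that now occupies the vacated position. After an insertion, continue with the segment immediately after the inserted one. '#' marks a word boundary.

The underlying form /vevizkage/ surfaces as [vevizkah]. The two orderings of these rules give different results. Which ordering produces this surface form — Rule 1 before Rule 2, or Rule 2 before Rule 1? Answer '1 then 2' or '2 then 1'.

Order 1 then 2:
  1 Spirantization: [vevizkage] → [vevizkahe]
  2 Final Vowel Deletion: [vevizkahe] → [vevizkah]
  result: [vevizkah]
Order 2 then 1:
  2 Final Vowel Deletion: [vevizkage] → [vevizkag]
  1 Spirantization: no change — [vevizkag]
  result: [vevizkag]

1 then 2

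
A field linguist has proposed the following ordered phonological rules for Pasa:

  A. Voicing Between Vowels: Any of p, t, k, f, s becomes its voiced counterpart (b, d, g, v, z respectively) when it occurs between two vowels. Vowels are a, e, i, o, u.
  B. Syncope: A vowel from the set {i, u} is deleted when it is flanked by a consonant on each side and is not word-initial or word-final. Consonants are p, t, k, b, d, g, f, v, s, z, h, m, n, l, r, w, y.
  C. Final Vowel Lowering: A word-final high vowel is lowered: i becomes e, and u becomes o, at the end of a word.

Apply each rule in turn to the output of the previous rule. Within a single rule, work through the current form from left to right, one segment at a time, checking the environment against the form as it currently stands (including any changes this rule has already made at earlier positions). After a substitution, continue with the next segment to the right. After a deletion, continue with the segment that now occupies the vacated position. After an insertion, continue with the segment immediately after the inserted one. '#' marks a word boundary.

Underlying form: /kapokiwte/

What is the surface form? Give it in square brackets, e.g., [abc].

A Voicing Between Vowels: [kapokiwte] → [kabogiwte]
B Syncope: [kabogiwte] → [kabogwte]
C Final Vowel Lowering: no change — [kabogwte]

[kabogwte]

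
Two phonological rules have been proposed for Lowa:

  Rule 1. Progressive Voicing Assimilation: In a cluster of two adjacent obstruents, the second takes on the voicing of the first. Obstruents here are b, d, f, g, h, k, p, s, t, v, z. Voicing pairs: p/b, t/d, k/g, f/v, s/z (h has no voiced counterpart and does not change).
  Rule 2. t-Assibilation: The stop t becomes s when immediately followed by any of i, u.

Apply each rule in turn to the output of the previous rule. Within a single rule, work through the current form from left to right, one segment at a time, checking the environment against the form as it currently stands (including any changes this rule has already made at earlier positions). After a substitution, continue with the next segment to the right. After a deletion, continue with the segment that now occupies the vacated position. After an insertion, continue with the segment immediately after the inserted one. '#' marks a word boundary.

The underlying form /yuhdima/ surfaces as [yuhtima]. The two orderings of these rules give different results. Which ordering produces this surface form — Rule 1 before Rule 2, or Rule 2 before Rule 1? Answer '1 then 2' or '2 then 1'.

2 then 1

Order 1 then 2:
  1 Progressive Voicing Assimilation: [yuhdima] → [yuhtima]
  2 t-Assibilation: [yuhtima] → [yuhsima]
  result: [yuhsima]
Order 2 then 1:
  2 t-Assibilation: no change — [yuhdima]
  1 Progressive Voicing Assimilation: [yuhdima] → [yuhtima]
  result: [yuhtima]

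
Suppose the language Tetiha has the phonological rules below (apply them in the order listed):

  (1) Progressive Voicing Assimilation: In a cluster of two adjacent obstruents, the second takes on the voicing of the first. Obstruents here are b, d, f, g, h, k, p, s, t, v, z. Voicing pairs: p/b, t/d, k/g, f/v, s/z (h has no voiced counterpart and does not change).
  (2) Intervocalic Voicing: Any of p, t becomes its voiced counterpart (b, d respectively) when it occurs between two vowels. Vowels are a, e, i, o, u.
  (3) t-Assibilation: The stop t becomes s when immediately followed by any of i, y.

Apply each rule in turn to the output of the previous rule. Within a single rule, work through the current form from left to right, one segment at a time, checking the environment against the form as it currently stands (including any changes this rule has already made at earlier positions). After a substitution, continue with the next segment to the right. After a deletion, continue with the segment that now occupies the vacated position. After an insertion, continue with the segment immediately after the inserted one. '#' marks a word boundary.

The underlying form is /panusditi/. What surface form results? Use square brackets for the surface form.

[panussidi]

(1) Progressive Voicing Assimilation: [panusditi] → [panustiti]
(2) Intervocalic Voicing: [panustiti] → [panustidi]
(3) t-Assibilation: [panustidi] → [panussidi]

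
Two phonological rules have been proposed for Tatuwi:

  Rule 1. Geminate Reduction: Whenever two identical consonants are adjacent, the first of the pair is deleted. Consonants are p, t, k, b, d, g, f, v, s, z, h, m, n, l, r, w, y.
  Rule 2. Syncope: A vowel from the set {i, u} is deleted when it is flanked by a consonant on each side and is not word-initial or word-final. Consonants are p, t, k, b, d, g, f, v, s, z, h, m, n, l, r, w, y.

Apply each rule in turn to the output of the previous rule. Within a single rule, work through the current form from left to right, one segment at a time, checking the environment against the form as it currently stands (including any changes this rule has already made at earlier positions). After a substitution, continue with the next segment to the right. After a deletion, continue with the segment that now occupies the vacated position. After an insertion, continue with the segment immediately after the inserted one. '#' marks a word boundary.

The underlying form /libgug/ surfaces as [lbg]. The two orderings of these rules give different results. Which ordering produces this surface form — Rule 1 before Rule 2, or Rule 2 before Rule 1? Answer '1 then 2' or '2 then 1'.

Order 1 then 2:
  1 Geminate Reduction: no change — [libgug]
  2 Syncope: [libgug] → [lbgg]
  result: [lbgg]
Order 2 then 1:
  2 Syncope: [libgug] → [lbgg]
  1 Geminate Reduction: [lbgg] → [lbg]
  result: [lbg]

2 then 1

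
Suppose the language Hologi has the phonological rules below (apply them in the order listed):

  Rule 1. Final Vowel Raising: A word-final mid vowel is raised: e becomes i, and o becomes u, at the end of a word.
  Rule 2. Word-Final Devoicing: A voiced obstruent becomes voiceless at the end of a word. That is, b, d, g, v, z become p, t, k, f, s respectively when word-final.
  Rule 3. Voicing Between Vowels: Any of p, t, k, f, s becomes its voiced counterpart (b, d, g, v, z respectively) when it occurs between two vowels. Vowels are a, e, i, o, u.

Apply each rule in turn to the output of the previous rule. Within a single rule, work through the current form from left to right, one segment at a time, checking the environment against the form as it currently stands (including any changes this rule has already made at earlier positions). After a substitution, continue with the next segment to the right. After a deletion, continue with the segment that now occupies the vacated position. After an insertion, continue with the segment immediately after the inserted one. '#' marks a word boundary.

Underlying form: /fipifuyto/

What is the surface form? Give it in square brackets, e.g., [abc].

[fibivuytu]

Rule 1 Final Vowel Raising: [fipifuyto] → [fipifuytu]
Rule 2 Word-Final Devoicing: no change — [fipifuytu]
Rule 3 Voicing Between Vowels: [fipifuytu] → [fibivuytu]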